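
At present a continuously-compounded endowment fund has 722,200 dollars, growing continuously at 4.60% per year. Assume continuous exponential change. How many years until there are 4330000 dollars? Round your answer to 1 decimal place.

t ≈ 38.9 years

4330000 = 722200 · e^(0.046·t)
t = ln(4330000/722200) / 0.046 = ln(5.99557) / 0.046 = 1.79102 / 0.046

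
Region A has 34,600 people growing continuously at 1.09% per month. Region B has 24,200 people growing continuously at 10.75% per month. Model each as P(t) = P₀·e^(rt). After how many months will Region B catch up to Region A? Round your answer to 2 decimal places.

t ≈ 3.70 months

34600·e^(0.0109t) = 24200·e^(0.1075t)
34600/24200 = e^((0.1075 − 0.0109)t) → ln(1.42975) = 0.0966·t
t = 0.3575 / 0.0966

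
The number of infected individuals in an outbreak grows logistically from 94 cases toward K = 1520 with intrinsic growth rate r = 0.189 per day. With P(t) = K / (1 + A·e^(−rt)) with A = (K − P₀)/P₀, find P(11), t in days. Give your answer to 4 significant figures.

≈ 524.7 cases

A = (1520 − 94)/94 = 15.17021
P(11) = 1520 / (1 + 15.17021·e^(−0.189·11)) = 1520 / (1 + 15.17021·0.125055)
= 1520 / 2.89711 ≈ 524.66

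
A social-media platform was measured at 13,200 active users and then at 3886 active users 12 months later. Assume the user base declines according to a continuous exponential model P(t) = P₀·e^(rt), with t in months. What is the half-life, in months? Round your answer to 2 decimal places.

r = ln(3886/13200) / 12 = ln(0.29439) / 12 ≈ -0.101903 per month
half-life = ln 2 / |r| = 0.69315 / 0.101903

half-life ≈ 6.80 months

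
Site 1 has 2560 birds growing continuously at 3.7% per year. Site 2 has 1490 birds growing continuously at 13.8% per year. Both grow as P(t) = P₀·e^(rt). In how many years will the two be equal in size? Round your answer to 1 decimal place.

2560·e^(0.037t) = 1490·e^(0.138t)
2560/1490 = e^((0.138 − 0.037)t) → ln(1.71812) = 0.101·t
t = 0.54123 / 0.101

t ≈ 5.4 years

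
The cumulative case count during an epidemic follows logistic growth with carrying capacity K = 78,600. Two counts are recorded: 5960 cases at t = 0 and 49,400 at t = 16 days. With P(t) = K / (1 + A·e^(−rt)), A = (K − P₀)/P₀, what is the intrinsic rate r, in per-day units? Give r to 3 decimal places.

A = (78600 − 5960)/5960 = 12.18792
49400 = 78600/(1 + 12.18792·e^(−r·16)) → e^(−16r) = (1.59109 − 1)/12.18792 = 0.048498
r = −ln(0.048498)/16 = 3.02623/16

r ≈ 0.189 per day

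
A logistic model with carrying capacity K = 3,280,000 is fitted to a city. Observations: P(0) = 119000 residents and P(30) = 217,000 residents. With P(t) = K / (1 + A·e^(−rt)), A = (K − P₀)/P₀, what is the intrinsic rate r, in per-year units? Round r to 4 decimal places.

r ≈ 0.0211 per year

A = (3280000 − 119000)/119000 = 26.56303
217000 = 3280000/(1 + 26.56303·e^(−r·30)) → e^(−30r) = (15.11521 − 1)/26.56303 = 0.531386
r = −ln(0.531386)/30 = 0.63227/30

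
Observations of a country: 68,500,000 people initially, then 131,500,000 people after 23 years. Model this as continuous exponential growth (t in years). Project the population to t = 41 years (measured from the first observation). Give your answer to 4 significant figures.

≈ 219,100,000 people

r = ln(131500000/68500000) / 23 ≈ 0.028355 per year
P(41) = 68500000 · e^(0.028355·41) = 68500000 · 3.19814 ≈ 219072603.06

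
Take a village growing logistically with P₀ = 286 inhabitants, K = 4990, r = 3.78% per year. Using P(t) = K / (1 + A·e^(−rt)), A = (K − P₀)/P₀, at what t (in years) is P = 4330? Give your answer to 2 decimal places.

A = (4990 − 286)/286 = 16.44755
4330 = 4990/(1 + 16.44755·e^(−0.0378t)) → 1 + 16.44755·e^(−0.0378t) = 1.15242
e^(−0.0378t) = 0.009267 → t = ln(107.90591)/0.0378 = 4.68126/0.0378

t ≈ 123.84 years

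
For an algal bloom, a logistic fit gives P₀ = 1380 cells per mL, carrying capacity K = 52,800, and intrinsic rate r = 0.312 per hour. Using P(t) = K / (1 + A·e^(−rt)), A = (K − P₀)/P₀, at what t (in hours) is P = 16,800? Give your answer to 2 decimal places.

t ≈ 9.15 hours

A = (52800 − 1380)/1380 = 37.26087
16800 = 52800/(1 + 37.26087·e^(−0.312t)) → 1 + 37.26087·e^(−0.312t) = 3.14286
e^(−0.312t) = 0.05751 → t = ln(17.38841)/0.312 = 2.8558/0.312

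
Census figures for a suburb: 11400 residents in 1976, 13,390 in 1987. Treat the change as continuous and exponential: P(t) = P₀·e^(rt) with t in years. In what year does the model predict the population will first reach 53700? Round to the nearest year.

r = ln(13390/11400) / 11 = 0.16089/11 ≈ 0.014627 per year
t = ln(53700/11400) / r = 1.5498/0.014627 ≈ 105.96 years after 1976

year 2082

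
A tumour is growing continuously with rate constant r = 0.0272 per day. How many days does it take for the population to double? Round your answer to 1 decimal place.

doubling time = ln(2) / |r| = 0.69315 / 0.0272

doubling time ≈ 25.5 days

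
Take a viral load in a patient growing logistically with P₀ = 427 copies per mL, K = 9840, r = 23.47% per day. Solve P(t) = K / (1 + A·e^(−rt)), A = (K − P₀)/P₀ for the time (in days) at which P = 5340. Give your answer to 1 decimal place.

t ≈ 13.9 days

A = (9840 − 427)/427 = 22.0445
5340 = 9840/(1 + 22.0445·e^(−0.2347t)) → 1 + 22.0445·e^(−0.2347t) = 1.8427
e^(−0.2347t) = 0.038227 → t = ln(26.15947)/0.2347 = 3.26421/0.2347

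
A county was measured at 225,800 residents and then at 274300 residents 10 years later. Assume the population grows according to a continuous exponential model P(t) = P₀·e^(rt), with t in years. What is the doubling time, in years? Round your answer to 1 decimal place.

doubling time ≈ 35.6 years

r = ln(274300/225800) / 10 = ln(1.21479) / 10 ≈ 0.019457 per year
doubling time = ln 2 / |r| = 0.69315 / 0.019457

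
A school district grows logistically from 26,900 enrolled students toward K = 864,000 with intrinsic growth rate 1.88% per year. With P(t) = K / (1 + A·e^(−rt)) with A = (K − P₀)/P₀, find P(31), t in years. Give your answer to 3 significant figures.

A = (864000 − 26900)/26900 = 31.11896
P(31) = 864000 / (1 + 31.11896·e^(−0.0188·31)) = 864000 / (1 + 31.11896·0.558333)
= 864000 / 18.37474 ≈ 47021.08

≈ 47,000 enrolled students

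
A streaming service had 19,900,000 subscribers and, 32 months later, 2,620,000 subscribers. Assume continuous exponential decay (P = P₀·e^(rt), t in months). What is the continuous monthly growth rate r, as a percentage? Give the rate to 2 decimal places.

2620000 = 19900000 · e^(r·32)
e^(32r) = 2620000/19900000 = 0.13166
r = ln(0.13166) / 32 = -2.02755 / 32

r ≈ -6.34% per month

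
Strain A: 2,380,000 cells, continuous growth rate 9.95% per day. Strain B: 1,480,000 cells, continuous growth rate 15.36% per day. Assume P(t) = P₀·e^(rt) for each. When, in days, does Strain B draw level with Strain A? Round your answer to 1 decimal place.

2380000·e^(0.0995t) = 1480000·e^(0.1536t)
2380000/1480000 = e^((0.1536 − 0.0995)t) → ln(1.60811) = 0.0541·t
t = 0.47506 / 0.0541

t ≈ 8.8 days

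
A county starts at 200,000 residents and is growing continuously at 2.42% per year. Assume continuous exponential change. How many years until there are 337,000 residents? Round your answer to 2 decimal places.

337000 = 200000 · e^(0.0242·t)
t = ln(337000/200000) / 0.0242 = ln(1.685) / 0.0242 = 0.52177 / 0.0242

t ≈ 21.56 years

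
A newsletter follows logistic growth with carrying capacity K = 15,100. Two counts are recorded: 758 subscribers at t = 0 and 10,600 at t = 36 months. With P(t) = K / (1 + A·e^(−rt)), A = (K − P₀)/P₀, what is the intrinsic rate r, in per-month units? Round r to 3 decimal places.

A = (15100 − 758)/758 = 18.92084
10600 = 15100/(1 + 18.92084·e^(−r·36)) → e^(−36r) = (1.42453 − 1)/18.92084 = 0.022437
r = −ln(0.022437)/36 = 3.79704/36

r ≈ 0.105 per month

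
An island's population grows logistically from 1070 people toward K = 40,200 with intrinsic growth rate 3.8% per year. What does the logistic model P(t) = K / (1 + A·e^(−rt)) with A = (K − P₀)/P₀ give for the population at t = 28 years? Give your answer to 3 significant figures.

≈ 2,950 people

A = (40200 − 1070)/1070 = 36.57009
P(28) = 40200 / (1 + 36.57009·e^(−0.038·28)) = 40200 / (1 + 36.57009·0.345073)
= 40200 / 13.61934 ≈ 2951.68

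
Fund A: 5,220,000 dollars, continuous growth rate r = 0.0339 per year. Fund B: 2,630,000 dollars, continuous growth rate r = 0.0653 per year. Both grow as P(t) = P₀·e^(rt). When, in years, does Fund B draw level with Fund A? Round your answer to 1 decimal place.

t ≈ 21.8 years

5220000·e^(0.0339t) = 2630000·e^(0.0653t)
5220000/2630000 = e^((0.0653 − 0.0339)t) → ln(1.98479) = 0.0314·t
t = 0.68551 / 0.0314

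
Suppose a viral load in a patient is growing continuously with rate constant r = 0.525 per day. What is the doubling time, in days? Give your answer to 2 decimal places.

doubling time = ln(2) / |r| = 0.69315 / 0.525

doubling time ≈ 1.32 days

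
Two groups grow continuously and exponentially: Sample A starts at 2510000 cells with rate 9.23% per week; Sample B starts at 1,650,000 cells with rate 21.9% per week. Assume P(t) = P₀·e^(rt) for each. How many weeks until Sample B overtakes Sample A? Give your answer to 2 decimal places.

2510000·e^(0.0923t) = 1650000·e^(0.219t)
2510000/1650000 = e^((0.219 − 0.0923)t) → ln(1.52121) = 0.1267·t
t = 0.41951 / 0.1267

t ≈ 3.31 weeks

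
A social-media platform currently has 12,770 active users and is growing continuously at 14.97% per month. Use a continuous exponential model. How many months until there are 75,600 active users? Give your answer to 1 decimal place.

75600 = 12770 · e^(0.1497·t)
t = ln(75600/12770) / 0.1497 = ln(5.92013) / 0.1497 = 1.77836 / 0.1497

t ≈ 11.9 months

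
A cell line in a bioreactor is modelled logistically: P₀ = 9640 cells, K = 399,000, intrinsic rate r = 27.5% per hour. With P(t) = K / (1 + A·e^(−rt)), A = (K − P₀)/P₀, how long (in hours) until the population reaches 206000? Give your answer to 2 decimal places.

t ≈ 13.69 hours

A = (399000 − 9640)/9640 = 40.39004
206000 = 399000/(1 + 40.39004·e^(−0.275t)) → 1 + 40.39004·e^(−0.275t) = 1.93689
e^(−0.275t) = 0.023196 → t = ln(43.11061)/0.275 = 3.76377/0.275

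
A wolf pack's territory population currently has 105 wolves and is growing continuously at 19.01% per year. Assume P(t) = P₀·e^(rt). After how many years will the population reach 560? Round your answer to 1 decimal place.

t ≈ 8.8 years

560 = 105 · e^(0.1901·t)
t = ln(560/105) / 0.1901 = ln(5.33333) / 0.1901 = 1.67398 / 0.1901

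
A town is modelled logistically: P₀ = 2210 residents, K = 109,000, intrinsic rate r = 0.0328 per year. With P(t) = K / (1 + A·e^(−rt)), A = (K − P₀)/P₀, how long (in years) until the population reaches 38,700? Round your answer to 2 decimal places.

t ≈ 100.03 years

A = (109000 − 2210)/2210 = 48.32127
38700 = 109000/(1 + 48.32127·e^(−0.0328t)) → 1 + 48.32127·e^(−0.0328t) = 2.81654
e^(−0.0328t) = 0.037593 → t = ln(26.60075)/0.0328 = 3.28094/0.0328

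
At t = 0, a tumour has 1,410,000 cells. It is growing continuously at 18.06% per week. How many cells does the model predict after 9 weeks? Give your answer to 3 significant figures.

P(9) = 1410000 · e^(0.1806·9) = 1410000 · e^(1.6254)
= 1410000 · 5.08045 ≈ 7163435.64

≈ 7,160,000 cells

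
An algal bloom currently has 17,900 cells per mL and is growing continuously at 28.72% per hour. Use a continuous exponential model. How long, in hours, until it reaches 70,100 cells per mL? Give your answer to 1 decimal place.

70100 = 17900 · e^(0.2872·t)
t = ln(70100/17900) / 0.2872 = ln(3.9162) / 0.2872 = 1.36512 / 0.2872

t ≈ 4.8 hours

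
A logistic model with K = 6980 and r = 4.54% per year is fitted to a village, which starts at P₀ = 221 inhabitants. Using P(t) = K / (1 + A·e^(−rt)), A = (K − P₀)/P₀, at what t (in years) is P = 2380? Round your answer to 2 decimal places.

A = (6980 − 221)/221 = 30.58371
2380 = 6980/(1 + 30.58371·e^(−0.0454t)) → 1 + 30.58371·e^(−0.0454t) = 2.93277
e^(−0.0454t) = 0.063196 → t = ln(15.82375)/0.0454 = 2.76151/0.0454

t ≈ 60.83 years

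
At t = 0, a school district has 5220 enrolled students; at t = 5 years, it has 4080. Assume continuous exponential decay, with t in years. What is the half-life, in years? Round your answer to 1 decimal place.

half-life ≈ 14.1 years

r = ln(4080/5220) / 5 = ln(0.78161) / 5 ≈ -0.04928 per year
half-life = ln 2 / |r| = 0.69315 / 0.04928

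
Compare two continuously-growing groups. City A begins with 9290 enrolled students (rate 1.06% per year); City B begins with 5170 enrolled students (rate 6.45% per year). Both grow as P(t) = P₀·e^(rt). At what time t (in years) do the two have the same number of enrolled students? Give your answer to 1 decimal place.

9290·e^(0.0106t) = 5170·e^(0.0645t)
9290/5170 = e^((0.0645 − 0.0106)t) → ln(1.79691) = 0.0539·t
t = 0.58607 / 0.0539

t ≈ 10.9 years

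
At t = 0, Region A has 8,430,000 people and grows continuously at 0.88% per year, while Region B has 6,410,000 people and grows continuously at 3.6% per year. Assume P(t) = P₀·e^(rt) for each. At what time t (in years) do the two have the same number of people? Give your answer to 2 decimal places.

8430000·e^(0.0088t) = 6410000·e^(0.036t)
8430000/6410000 = e^((0.036 − 0.0088)t) → ln(1.31513) = 0.0272·t
t = 0.27394 / 0.0272

t ≈ 10.07 years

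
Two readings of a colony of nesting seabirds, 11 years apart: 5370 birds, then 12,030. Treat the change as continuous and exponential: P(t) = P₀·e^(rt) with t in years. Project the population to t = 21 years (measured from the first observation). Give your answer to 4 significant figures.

≈ 25,040 birds

r = ln(12030/5370) / 11 ≈ 0.073325 per year
P(21) = 5370 · e^(0.073325·21) = 5370 · 4.66378 ≈ 25044.5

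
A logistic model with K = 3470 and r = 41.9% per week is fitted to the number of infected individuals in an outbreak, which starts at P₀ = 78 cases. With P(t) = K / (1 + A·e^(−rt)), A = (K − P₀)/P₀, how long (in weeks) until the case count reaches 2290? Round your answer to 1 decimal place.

A = (3470 − 78)/78 = 43.48718
2290 = 3470/(1 + 43.48718·e^(−0.419t)) → 1 + 43.48718·e^(−0.419t) = 1.51528
e^(−0.419t) = 0.011849 → t = ln(84.39461)/0.419 = 4.4355/0.419

t ≈ 10.6 weeks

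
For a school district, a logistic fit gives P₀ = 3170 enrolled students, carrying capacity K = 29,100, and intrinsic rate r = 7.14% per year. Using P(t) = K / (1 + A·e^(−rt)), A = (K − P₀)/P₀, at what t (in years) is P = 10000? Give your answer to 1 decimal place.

t ≈ 20.4 years

A = (29100 − 3170)/3170 = 8.17981
10000 = 29100/(1 + 8.17981·e^(−0.0714t)) → 1 + 8.17981·e^(−0.0714t) = 2.91
e^(−0.0714t) = 0.233502 → t = ln(4.28262)/0.0714 = 1.45457/0.0714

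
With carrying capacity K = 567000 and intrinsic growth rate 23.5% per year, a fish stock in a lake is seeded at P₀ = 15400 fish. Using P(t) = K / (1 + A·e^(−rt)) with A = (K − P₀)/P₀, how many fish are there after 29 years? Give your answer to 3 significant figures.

A = (567000 − 15400)/15400 = 35.81818
P(29) = 567000 / (1 + 35.81818·e^(−0.235·29)) = 567000 / (1 + 35.81818·0.001097)
= 567000 / 1.0393 ≈ 545559.79

≈ 546,000 fish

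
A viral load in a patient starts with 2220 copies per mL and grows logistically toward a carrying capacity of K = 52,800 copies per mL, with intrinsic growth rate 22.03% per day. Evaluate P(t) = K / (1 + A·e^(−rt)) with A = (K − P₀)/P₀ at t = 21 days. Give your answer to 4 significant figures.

A = (52800 − 2220)/2220 = 22.78378
P(21) = 52800 / (1 + 22.78378·e^(−0.2203·21)) = 52800 / (1 + 22.78378·0.009791)
= 52800 / 1.22307 ≈ 43169.91

≈ 43,170 copies per mL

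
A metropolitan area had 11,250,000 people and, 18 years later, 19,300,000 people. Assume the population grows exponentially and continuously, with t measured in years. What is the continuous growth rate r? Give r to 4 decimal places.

19300000 = 11250000 · e^(r·18)
e^(18r) = 19300000/11250000 = 1.71556
r = ln(1.71556) / 18 = 0.53974 / 18

r ≈ 0.0300 per year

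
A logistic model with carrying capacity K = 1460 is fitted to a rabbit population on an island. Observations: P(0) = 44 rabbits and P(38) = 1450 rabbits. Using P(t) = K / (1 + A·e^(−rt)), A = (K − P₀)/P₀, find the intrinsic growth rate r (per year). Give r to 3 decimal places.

r ≈ 0.222 per year

A = (1460 − 44)/44 = 32.18182
1450 = 1460/(1 + 32.18182·e^(−r·38)) → e^(−38r) = (1.0069 − 1)/32.18182 = 0.000214
r = −ln(0.000214)/38 = 8.44814/38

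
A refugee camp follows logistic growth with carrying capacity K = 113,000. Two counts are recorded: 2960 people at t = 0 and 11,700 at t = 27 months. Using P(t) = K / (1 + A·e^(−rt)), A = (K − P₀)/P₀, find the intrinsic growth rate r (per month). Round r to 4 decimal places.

r ≈ 0.0540 per month

A = (113000 − 2960)/2960 = 37.17568
11700 = 113000/(1 + 37.17568·e^(−r·27)) → e^(−27r) = (9.65812 − 1)/37.17568 = 0.232897
r = −ln(0.232897)/27 = 1.45716/27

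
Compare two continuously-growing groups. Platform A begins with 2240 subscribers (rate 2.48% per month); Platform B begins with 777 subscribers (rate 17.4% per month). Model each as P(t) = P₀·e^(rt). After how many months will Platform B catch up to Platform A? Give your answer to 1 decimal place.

t ≈ 7.1 months

2240·e^(0.0248t) = 777·e^(0.174t)
2240/777 = e^((0.174 − 0.0248)t) → ln(2.88288) = 0.1492·t
t = 1.05879 / 0.1492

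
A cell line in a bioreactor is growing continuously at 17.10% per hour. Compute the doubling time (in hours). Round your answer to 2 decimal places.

doubling time = ln(2) / |r| = 0.69315 / 0.171

doubling time ≈ 4.05 hours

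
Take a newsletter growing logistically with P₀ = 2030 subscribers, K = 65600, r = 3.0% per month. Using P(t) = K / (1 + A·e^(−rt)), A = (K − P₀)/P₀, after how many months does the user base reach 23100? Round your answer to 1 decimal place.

A = (65600 − 2030)/2030 = 31.31527
23100 = 65600/(1 + 31.31527·e^(−0.03t)) → 1 + 31.31527·e^(−0.03t) = 2.83983
e^(−0.03t) = 0.058752 → t = ln(17.02077)/0.03 = 2.83443/0.03

t ≈ 94.5 months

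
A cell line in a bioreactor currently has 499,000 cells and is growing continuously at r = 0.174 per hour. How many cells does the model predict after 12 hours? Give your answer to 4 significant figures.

P(12) = 499000 · e^(0.174·12) = 499000 · e^(2.088)
= 499000 · 8.06876 ≈ 4026311.99

≈ 4,026,000 cells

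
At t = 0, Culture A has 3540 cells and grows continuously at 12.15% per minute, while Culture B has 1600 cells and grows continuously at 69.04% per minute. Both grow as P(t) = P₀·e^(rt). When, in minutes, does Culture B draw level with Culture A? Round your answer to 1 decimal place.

t ≈ 1.4 minutes

3540·e^(0.1215t) = 1600·e^(0.6904t)
3540/1600 = e^((0.6904 − 0.1215)t) → ln(2.2125) = 0.5689·t
t = 0.79412 / 0.5689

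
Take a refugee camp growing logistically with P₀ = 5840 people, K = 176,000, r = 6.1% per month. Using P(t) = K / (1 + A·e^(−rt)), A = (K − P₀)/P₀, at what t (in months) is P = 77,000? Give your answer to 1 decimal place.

t ≈ 51.2 months

A = (176000 − 5840)/5840 = 29.13699
77000 = 176000/(1 + 29.13699·e^(−0.061t)) → 1 + 29.13699·e^(−0.061t) = 2.28571
e^(−0.061t) = 0.044127 → t = ln(22.6621)/0.061 = 3.12069/0.061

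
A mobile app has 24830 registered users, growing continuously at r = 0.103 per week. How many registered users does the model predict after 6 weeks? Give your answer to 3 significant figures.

P(6) = 24830 · e^(0.103·6) = 24830 · e^(0.618)
= 24830 · 1.85521 ≈ 46064.96

≈ 46,100 registered users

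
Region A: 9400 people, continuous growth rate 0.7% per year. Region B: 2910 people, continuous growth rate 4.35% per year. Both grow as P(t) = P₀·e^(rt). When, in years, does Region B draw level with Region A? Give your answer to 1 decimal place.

t ≈ 32.1 years

9400·e^(0.007t) = 2910·e^(0.0435t)
9400/2910 = e^((0.0435 − 0.007)t) → ln(3.23024) = 0.0365·t
t = 1.17256 / 0.0365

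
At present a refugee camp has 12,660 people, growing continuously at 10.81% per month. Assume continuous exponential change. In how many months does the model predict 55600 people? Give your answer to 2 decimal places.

t ≈ 13.69 months

55600 = 12660 · e^(0.1081·t)
t = ln(55600/12660) / 0.1081 = ln(4.39179) / 0.1081 = 1.47974 / 0.1081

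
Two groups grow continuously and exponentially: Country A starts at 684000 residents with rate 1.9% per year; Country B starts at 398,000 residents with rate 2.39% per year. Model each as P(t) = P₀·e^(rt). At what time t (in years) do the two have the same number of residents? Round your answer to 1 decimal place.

684000·e^(0.019t) = 398000·e^(0.0239t)
684000/398000 = e^((0.0239 − 0.019)t) → ln(1.71859) = 0.0049·t
t = 0.54151 / 0.0049

t ≈ 110.5 years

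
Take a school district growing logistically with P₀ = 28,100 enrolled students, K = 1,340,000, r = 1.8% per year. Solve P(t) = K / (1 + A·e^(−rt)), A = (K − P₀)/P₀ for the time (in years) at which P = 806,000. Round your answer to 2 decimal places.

t ≈ 236.40 years

A = (1340000 − 28100)/28100 = 46.68683
806000 = 1340000/(1 + 46.68683·e^(−0.018t)) → 1 + 46.68683·e^(−0.018t) = 1.66253
e^(−0.018t) = 0.014191 → t = ln(70.46739)/0.018 = 4.25515/0.018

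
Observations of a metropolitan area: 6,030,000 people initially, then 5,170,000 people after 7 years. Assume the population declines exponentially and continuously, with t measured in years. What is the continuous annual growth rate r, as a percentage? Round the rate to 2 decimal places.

r ≈ -2.20% per year

5170000 = 6030000 · e^(r·7)
e^(7r) = 5170000/6030000 = 0.85738
r = ln(0.85738) / 7 = -0.15387 / 7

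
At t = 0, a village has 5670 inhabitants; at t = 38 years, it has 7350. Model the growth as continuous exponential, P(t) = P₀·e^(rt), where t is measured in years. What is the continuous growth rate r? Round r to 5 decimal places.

7350 = 5670 · e^(r·38)
e^(38r) = 7350/5670 = 1.2963
r = ln(1.2963) / 38 = 0.25951 / 38

r ≈ 0.00683 per year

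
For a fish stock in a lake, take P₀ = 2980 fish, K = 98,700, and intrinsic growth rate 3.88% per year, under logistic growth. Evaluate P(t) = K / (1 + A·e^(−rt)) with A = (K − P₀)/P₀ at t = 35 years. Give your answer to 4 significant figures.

A = (98700 − 2980)/2980 = 32.12081
P(35) = 98700 / (1 + 32.12081·e^(−0.0388·35)) = 98700 / (1 + 32.12081·0.257175)
= 98700 / 9.26066 ≈ 10657.99

≈ 10,660 fish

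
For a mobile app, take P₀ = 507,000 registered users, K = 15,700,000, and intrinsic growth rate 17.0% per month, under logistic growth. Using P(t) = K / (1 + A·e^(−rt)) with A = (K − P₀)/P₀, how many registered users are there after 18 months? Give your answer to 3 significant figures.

≈ 6,530,000 registered users

A = (15700000 − 507000)/507000 = 29.96647
P(18) = 15700000 / (1 + 29.96647·e^(−0.17·18)) = 15700000 / (1 + 29.96647·0.046888)
= 15700000 / 2.40506 ≈ 6527907.24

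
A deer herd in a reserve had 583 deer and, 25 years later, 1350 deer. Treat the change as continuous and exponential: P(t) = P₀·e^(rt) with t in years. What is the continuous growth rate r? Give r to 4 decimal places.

r ≈ 0.0336 per year

1350 = 583 · e^(r·25)
e^(25r) = 1350/583 = 2.31561
r = ln(2.31561) / 25 = 0.83967 / 25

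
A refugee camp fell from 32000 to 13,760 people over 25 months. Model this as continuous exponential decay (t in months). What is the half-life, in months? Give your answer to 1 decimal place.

r = ln(13760/32000) / 25 = ln(0.43) / 25 ≈ -0.033759 per month
half-life = ln 2 / |r| = 0.69315 / 0.033759

half-life ≈ 20.5 months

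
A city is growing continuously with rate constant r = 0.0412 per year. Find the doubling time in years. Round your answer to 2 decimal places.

doubling time ≈ 16.82 years

doubling time = ln(2) / |r| = 0.69315 / 0.0412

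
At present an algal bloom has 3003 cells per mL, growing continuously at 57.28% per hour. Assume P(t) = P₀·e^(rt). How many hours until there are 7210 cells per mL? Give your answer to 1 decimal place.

7210 = 3003 · e^(0.5728·t)
t = ln(7210/3003) / 0.5728 = ln(2.40093) / 0.5728 = 0.87586 / 0.5728

t ≈ 1.5 hours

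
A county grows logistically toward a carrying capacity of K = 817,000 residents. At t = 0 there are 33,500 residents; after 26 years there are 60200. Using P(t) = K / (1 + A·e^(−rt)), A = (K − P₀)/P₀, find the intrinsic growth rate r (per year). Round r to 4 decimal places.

r ≈ 0.0239 per year

A = (817000 − 33500)/33500 = 23.38806
60200 = 817000/(1 + 23.38806·e^(−r·26)) → e^(−26r) = (13.57143 − 1)/23.38806 = 0.537515
r = −ln(0.537515)/26 = 0.6208/26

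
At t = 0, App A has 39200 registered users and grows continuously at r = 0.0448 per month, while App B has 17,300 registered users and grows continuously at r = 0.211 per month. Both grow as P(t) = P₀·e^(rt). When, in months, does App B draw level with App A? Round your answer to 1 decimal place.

t ≈ 4.9 months

39200·e^(0.0448t) = 17300·e^(0.211t)
39200/17300 = e^((0.211 − 0.0448)t) → ln(2.2659) = 0.1662·t
t = 0.81797 / 0.1662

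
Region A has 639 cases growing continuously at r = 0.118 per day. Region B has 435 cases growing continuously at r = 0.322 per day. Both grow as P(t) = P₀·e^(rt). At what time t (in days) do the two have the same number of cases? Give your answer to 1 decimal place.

t ≈ 1.9 days

639·e^(0.118t) = 435·e^(0.322t)
639/435 = e^((0.322 − 0.118)t) → ln(1.46897) = 0.204·t
t = 0.38456 / 0.204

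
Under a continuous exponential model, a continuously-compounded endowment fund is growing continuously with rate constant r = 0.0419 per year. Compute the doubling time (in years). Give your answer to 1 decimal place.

doubling time = ln(2) / |r| = 0.69315 / 0.0419

doubling time ≈ 16.5 years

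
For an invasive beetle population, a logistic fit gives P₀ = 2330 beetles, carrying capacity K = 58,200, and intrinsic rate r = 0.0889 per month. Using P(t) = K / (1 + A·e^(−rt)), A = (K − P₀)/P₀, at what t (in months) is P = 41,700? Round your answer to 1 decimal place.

A = (58200 − 2330)/2330 = 23.97854
41700 = 58200/(1 + 23.97854·e^(−0.0889t)) → 1 + 23.97854·e^(−0.0889t) = 1.39568
e^(−0.0889t) = 0.016502 → t = ln(60.60031)/0.0889 = 4.1043/0.0889

t ≈ 46.2 months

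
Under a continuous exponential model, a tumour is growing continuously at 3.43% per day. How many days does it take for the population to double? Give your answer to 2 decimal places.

doubling time ≈ 20.21 days

doubling time = ln(2) / |r| = 0.69315 / 0.0343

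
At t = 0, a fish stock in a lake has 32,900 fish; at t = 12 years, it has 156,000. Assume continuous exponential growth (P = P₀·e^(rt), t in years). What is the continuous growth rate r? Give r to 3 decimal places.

r ≈ 0.130 per year

156000 = 32900 · e^(r·12)
e^(12r) = 156000/32900 = 4.74164
r = ln(4.74164) / 12 = 1.55638 / 12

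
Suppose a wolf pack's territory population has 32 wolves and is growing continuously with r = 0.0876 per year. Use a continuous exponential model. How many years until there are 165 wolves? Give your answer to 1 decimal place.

165 = 32 · e^(0.0876·t)
t = ln(165/32) / 0.0876 = ln(5.15625) / 0.0876 = 1.64021 / 0.0876

t ≈ 18.7 years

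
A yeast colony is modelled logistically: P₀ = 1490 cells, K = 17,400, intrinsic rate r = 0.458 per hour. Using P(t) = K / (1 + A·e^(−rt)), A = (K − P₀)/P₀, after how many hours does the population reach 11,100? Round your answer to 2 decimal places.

A = (17400 − 1490)/1490 = 10.67785
11100 = 17400/(1 + 10.67785·e^(−0.458t)) → 1 + 10.67785·e^(−0.458t) = 1.56757
e^(−0.458t) = 0.053154 → t = ln(18.81336)/0.458 = 2.93457/0.458

t ≈ 6.41 hours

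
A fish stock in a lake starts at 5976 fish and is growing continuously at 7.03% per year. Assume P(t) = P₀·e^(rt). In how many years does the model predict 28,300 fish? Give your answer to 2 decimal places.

t ≈ 22.12 years

28300 = 5976 · e^(0.0703·t)
t = ln(28300/5976) / 0.0703 = ln(4.73561) / 0.0703 = 1.55511 / 0.0703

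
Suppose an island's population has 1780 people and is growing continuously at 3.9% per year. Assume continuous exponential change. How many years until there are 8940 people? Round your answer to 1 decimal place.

t ≈ 41.4 years

8940 = 1780 · e^(0.039·t)
t = ln(8940/1780) / 0.039 = ln(5.02247) / 0.039 = 1.61392 / 0.039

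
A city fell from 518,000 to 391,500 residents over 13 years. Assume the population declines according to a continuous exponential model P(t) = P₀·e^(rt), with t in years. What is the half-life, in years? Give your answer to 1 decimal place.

half-life ≈ 32.2 years

r = ln(391500/518000) / 13 = ln(0.75579) / 13 ≈ -0.021538 per year
half-life = ln 2 / |r| = 0.69315 / 0.021538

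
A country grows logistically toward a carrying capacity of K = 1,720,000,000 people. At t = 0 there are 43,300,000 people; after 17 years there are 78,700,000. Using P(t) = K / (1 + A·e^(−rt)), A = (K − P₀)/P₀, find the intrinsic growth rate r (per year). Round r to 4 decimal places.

A = (1720000000 − 43300000)/43300000 = 38.72286
78700000 = 1720000000/(1 + 38.72286·e^(−r·17)) → e^(−17r) = (21.85515 − 1)/38.72286 = 0.538574
r = −ln(0.538574)/17 = 0.61883/17

r ≈ 0.0364 per year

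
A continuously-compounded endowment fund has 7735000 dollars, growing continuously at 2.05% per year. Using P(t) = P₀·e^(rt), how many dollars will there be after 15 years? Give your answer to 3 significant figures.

P(15) = 7735000 · e^(0.0205·15) = 7735000 · e^(0.3075)
= 7735000 · 1.36002 ≈ 10519760.95

≈ 10,500,000 dollars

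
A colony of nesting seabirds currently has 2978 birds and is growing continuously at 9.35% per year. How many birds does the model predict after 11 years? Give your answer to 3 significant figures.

P(11) = 2978 · e^(0.0935·11) = 2978 · e^(1.0285)
= 2978 · 2.79687 ≈ 8329.07

≈ 8,330 birds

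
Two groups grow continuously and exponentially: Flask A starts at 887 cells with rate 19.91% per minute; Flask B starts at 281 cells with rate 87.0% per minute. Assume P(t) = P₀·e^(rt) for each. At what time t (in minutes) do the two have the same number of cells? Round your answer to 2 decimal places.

887·e^(0.1991t) = 281·e^(0.87t)
887/281 = e^((0.87 − 0.1991)t) → ln(3.15658) = 0.6709·t
t = 1.14949 / 0.6709

t ≈ 1.71 minutes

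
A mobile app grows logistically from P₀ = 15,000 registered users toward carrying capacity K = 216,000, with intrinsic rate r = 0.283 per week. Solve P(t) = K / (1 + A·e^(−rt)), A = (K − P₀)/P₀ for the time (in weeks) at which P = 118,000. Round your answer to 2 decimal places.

t ≈ 9.83 weeks

A = (216000 − 15000)/15000 = 13.4
118000 = 216000/(1 + 13.4·e^(−0.283t)) → 1 + 13.4·e^(−0.283t) = 1.83051
e^(−0.283t) = 0.061978 → t = ln(16.13469)/0.283 = 2.78097/0.283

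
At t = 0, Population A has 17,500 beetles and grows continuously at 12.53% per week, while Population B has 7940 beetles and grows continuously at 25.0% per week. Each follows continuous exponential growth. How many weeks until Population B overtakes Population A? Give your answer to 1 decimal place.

t ≈ 6.3 weeks

17500·e^(0.1253t) = 7940·e^(0.25t)
17500/7940 = e^((0.25 − 0.1253)t) → ln(2.20403) = 0.1247·t
t = 0.79029 / 0.1247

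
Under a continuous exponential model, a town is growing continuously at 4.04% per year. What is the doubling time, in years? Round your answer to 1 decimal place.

doubling time = ln(2) / |r| = 0.69315 / 0.0404

doubling time ≈ 17.2 years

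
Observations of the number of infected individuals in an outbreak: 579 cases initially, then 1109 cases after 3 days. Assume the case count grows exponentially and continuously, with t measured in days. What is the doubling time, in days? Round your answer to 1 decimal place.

doubling time ≈ 3.2 days

r = ln(1109/579) / 3 = ln(1.91537) / 3 ≈ 0.216637 per day
doubling time = ln 2 / |r| = 0.69315 / 0.216637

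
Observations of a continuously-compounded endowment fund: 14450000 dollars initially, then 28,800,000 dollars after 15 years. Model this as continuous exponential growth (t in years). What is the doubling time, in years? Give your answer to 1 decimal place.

doubling time ≈ 15.1 years

r = ln(28800000/14450000) / 15 = ln(1.99308) / 15 ≈ 0.045979 per year
doubling time = ln 2 / |r| = 0.69315 / 0.045979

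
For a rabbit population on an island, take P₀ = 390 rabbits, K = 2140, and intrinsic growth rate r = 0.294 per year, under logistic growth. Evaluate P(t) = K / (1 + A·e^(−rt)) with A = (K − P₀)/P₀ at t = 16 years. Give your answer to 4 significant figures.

A = (2140 − 390)/390 = 4.48718
P(16) = 2140 / (1 + 4.48718·e^(−0.294·16)) = 2140 / (1 + 4.48718·0.009059)
= 2140 / 1.04065 ≈ 2056.41

≈ 2,056 rabbits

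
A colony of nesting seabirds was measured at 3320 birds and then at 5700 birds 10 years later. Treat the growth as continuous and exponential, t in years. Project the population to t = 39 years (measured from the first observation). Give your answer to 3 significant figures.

≈ 27,300 birds

r = ln(5700/3320) / 10 ≈ 0.05405 per year
P(39) = 3320 · e^(0.05405·39) = 3320 · 8.23139 ≈ 27328.23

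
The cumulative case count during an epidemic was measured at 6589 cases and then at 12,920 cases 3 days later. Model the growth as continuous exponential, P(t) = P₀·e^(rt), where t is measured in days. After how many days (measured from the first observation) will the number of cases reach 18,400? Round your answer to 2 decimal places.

t ≈ 4.58 days

r = ln(12920/6589) / 3 ≈ 0.224458 per day
t = ln(18400/6589) / r = 1.02695 / 0.224458 ≈ 4.575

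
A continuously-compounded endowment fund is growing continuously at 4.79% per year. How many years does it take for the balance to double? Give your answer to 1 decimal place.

doubling time = ln(2) / |r| = 0.69315 / 0.0479

doubling time ≈ 14.5 years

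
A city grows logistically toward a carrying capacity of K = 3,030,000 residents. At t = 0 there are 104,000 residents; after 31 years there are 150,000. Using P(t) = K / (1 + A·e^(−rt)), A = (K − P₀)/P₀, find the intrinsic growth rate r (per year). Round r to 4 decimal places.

A = (3030000 − 104000)/104000 = 28.13462
150000 = 3030000/(1 + 28.13462·e^(−r·31)) → e^(−31r) = (20.2 − 1)/28.13462 = 0.682433
r = −ln(0.682433)/31 = 0.38209/31

r ≈ 0.0123 per year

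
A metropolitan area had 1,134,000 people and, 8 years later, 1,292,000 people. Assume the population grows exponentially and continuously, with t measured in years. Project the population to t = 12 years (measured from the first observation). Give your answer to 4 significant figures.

≈ 1,379,000 people

r = ln(1292000/1134000) / 8 ≈ 0.016305 per year
P(12) = 1134000 · e^(0.016305·12) = 1134000 · 1.21611 ≈ 1379072.96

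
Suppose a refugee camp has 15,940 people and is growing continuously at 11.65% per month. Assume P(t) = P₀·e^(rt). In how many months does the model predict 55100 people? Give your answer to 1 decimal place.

t ≈ 10.6 months

55100 = 15940 · e^(0.1165·t)
t = ln(55100/15940) / 0.1165 = ln(3.45671) / 0.1165 = 1.24032 / 0.1165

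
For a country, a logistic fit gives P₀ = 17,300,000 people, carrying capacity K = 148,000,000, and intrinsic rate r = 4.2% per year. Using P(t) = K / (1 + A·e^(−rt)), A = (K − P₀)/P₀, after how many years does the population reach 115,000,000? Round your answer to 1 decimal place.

t ≈ 77.9 years

A = (148000000 − 17300000)/17300000 = 7.55491
115000000 = 148000000/(1 + 7.55491·e^(−0.042t)) → 1 + 7.55491·e^(−0.042t) = 1.28696
e^(−0.042t) = 0.037983 → t = ln(26.32773)/0.042 = 3.27062/0.042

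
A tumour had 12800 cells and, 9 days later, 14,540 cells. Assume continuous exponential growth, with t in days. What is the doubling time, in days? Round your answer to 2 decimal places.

r = ln(14540/12800) / 9 = ln(1.13594) / 9 ≈ 0.014162 per day
doubling time = ln 2 / |r| = 0.69315 / 0.014162

doubling time ≈ 48.94 days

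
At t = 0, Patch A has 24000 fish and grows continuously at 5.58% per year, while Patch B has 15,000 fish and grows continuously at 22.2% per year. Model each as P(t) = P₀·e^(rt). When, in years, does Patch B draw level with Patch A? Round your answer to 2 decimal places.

24000·e^(0.0558t) = 15000·e^(0.222t)
24000/15000 = e^((0.222 − 0.0558)t) → ln(1.6) = 0.1662·t
t = 0.47 / 0.1662

t ≈ 2.83 years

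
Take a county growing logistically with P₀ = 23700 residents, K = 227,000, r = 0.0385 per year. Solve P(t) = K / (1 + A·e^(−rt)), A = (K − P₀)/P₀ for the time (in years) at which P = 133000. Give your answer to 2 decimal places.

A = (227000 − 23700)/23700 = 8.57806
133000 = 227000/(1 + 8.57806·e^(−0.0385t)) → 1 + 8.57806·e^(−0.0385t) = 1.70677
e^(−0.0385t) = 0.082392 → t = ln(12.13704)/0.0385 = 2.49626/0.0385

t ≈ 64.84 years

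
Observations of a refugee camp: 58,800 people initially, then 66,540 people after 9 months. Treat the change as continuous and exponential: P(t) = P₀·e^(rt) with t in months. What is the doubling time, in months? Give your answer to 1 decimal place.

r = ln(66540/58800) / 9 = ln(1.13163) / 9 ≈ 0.01374 per month
doubling time = ln 2 / |r| = 0.69315 / 0.01374

doubling time ≈ 50.4 months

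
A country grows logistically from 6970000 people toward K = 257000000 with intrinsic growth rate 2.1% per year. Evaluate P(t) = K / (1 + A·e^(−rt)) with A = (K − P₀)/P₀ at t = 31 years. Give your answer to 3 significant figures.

A = (257000000 − 6970000)/6970000 = 35.87231
P(31) = 257000000 / (1 + 35.87231·e^(−0.021·31)) = 257000000 / (1 + 35.87231·0.521524)
= 257000000 / 19.70827 ≈ 13040210.87

≈ 13,000,000 people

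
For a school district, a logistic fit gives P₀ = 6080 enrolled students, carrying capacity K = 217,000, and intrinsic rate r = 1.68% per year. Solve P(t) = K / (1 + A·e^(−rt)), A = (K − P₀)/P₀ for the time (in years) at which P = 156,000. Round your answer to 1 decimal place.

t ≈ 267.0 years

A = (217000 − 6080)/6080 = 34.69079
156000 = 217000/(1 + 34.69079·e^(−0.0168t)) → 1 + 34.69079·e^(−0.0168t) = 1.39103
e^(−0.0168t) = 0.011272 → t = ln(88.71743)/0.0168 = 4.48546/0.0168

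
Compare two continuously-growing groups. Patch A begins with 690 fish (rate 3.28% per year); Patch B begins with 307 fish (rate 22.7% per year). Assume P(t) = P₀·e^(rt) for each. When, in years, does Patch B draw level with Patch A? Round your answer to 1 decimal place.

690·e^(0.0328t) = 307·e^(0.227t)
690/307 = e^((0.227 − 0.0328)t) → ln(2.24756) = 0.1942·t
t = 0.80984 / 0.1942

t ≈ 4.2 years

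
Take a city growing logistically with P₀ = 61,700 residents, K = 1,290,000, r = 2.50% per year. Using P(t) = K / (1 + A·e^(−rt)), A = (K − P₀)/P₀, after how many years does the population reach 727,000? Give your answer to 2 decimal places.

t ≈ 129.87 years

A = (1290000 − 61700)/61700 = 19.90762
727000 = 1290000/(1 + 19.90762·e^(−0.025t)) → 1 + 19.90762·e^(−0.025t) = 1.77442
e^(−0.025t) = 0.0389 → t = ln(25.70664)/0.025 = 3.24675/0.025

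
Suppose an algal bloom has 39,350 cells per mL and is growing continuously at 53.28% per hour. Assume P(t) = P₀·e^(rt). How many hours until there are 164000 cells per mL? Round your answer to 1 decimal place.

t ≈ 2.7 hours

164000 = 39350 · e^(0.5328·t)
t = ln(164000/39350) / 0.5328 = ln(4.16773) / 0.5328 = 1.42737 / 0.5328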